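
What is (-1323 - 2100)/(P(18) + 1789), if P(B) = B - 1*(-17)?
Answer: -1141/608 ≈ -1.8766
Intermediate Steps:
P(B) = 17 + B (P(B) = B + 17 = 17 + B)
(-1323 - 2100)/(P(18) + 1789) = (-1323 - 2100)/((17 + 18) + 1789) = -3423/(35 + 1789) = -3423/1824 = -3423*1/1824 = -1141/608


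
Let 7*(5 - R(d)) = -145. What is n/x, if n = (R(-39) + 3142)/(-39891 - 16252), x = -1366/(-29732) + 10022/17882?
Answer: -2947299473644/31675970597229 ≈ -0.093045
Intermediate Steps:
R(d) = 180/7 (R(d) = 5 - ⅐*(-145) = 5 + 145/7 = 180/7)
x = 80600229/132916906 (x = -1366*(-1/29732) + 10022*(1/17882) = 683/14866 + 5011/8941 = 80600229/132916906 ≈ 0.60640)
n = -22174/393001 (n = (180/7 + 3142)/(-39891 - 16252) = (22174/7)/(-56143) = (22174/7)*(-1/56143) = -22174/393001 ≈ -0.056422)
n/x = -22174/(393001*80600229/132916906) = -22174/393001*132916906/80600229 = -2947299473644/31675970597229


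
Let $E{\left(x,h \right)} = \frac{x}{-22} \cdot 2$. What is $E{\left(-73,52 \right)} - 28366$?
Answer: $- \frac{311953}{11} \approx -28359.0$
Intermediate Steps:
$E{\left(x,h \right)} = - \frac{x}{11}$ ($E{\left(x,h \right)} = x \left(- \frac{1}{22}\right) 2 = - \frac{x}{22} \cdot 2 = - \frac{x}{11}$)
$E{\left(-73,52 \right)} - 28366 = \left(- \frac{1}{11}\right) \left(-73\right) - 28366 = \frac{73}{11} - 28366 = - \frac{311953}{11}$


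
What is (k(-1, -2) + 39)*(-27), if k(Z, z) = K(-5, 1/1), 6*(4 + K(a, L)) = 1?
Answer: -1899/2 ≈ -949.50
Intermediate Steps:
K(a, L) = -23/6 (K(a, L) = -4 + (1/6)*1 = -4 + 1/6 = -23/6)
k(Z, z) = -23/6
(k(-1, -2) + 39)*(-27) = (-23/6 + 39)*(-27) = (211/6)*(-27) = -1899/2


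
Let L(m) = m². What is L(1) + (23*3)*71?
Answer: 4900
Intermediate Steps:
L(1) + (23*3)*71 = 1² + (23*3)*71 = 1 + 69*71 = 1 + 4899 = 4900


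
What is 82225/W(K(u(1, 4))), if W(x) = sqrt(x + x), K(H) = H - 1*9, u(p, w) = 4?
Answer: -16445*I*sqrt(10)/2 ≈ -26002.0*I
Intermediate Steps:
K(H) = -9 + H (K(H) = H - 9 = -9 + H)
W(x) = sqrt(2)*sqrt(x) (W(x) = sqrt(2*x) = sqrt(2)*sqrt(x))
82225/W(K(u(1, 4))) = 82225/((sqrt(2)*sqrt(-9 + 4))) = 82225/((sqrt(2)*sqrt(-5))) = 82225/((sqrt(2)*(I*sqrt(5)))) = 82225/((I*sqrt(10))) = 82225*(-I*sqrt(10)/10) = -16445*I*sqrt(10)/2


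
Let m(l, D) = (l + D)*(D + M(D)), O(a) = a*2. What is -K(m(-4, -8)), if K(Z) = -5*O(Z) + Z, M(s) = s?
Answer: 1728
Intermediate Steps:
O(a) = 2*a
m(l, D) = 2*D*(D + l) (m(l, D) = (l + D)*(D + D) = (D + l)*(2*D) = 2*D*(D + l))
K(Z) = -9*Z (K(Z) = -10*Z + Z = -9*Z)
-K(m(-4, -8)) = -(-9)*2*(-8)*(-8 - 4) = -(-9)*2*(-8)*(-12) = -(-9)*192 = -1*(-1728) = 1728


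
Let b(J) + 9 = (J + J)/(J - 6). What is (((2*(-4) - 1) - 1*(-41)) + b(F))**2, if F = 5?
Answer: 169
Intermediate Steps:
b(J) = -9 + 2*J/(-6 + J) (b(J) = -9 + (J + J)/(J - 6) = -9 + (2*J)/(-6 + J) = -9 + 2*J/(-6 + J))
(((2*(-4) - 1) - 1*(-41)) + b(F))**2 = (((2*(-4) - 1) - 1*(-41)) + (54 - 7*5)/(-6 + 5))**2 = (((-8 - 1) + 41) + (54 - 35)/(-1))**2 = ((-9 + 41) - 1*19)**2 = (32 - 19)**2 = 13**2 = 169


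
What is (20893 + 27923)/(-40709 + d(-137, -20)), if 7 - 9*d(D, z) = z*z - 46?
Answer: -54918/45841 ≈ -1.1980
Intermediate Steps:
d(D, z) = 53/9 - z²/9 (d(D, z) = 7/9 - (z*z - 46)/9 = 7/9 - (z² - 46)/9 = 7/9 - (-46 + z²)/9 = 7/9 + (46/9 - z²/9) = 53/9 - z²/9)
(20893 + 27923)/(-40709 + d(-137, -20)) = (20893 + 27923)/(-40709 + (53/9 - ⅑*(-20)²)) = 48816/(-40709 + (53/9 - ⅑*400)) = 48816/(-40709 + (53/9 - 400/9)) = 48816/(-40709 - 347/9) = 48816/(-366728/9) = 48816*(-9/366728) = -54918/45841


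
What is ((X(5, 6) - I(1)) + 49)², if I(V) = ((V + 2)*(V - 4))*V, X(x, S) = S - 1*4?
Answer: 3600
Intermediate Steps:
X(x, S) = -4 + S (X(x, S) = S - 4 = -4 + S)
I(V) = V*(-4 + V)*(2 + V) (I(V) = ((2 + V)*(-4 + V))*V = ((-4 + V)*(2 + V))*V = V*(-4 + V)*(2 + V))
((X(5, 6) - I(1)) + 49)² = (((-4 + 6) - (-8 + 1² - 2*1)) + 49)² = ((2 - (-8 + 1 - 2)) + 49)² = ((2 - (-9)) + 49)² = ((2 - 1*(-9)) + 49)² = ((2 + 9) + 49)² = (11 + 49)² = 60² = 3600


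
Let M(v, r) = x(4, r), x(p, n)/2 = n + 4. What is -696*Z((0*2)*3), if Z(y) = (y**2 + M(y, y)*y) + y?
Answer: 0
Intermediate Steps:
x(p, n) = 8 + 2*n (x(p, n) = 2*(n + 4) = 2*(4 + n) = 8 + 2*n)
M(v, r) = 8 + 2*r
Z(y) = y + y**2 + y*(8 + 2*y) (Z(y) = (y**2 + (8 + 2*y)*y) + y = (y**2 + y*(8 + 2*y)) + y = y + y**2 + y*(8 + 2*y))
-696*Z((0*2)*3) = -2088*(0*2)*3*(3 + (0*2)*3) = -2088*0*3*(3 + 0*3) = -2088*0*(3 + 0) = -2088*0*3 = -696*0 = 0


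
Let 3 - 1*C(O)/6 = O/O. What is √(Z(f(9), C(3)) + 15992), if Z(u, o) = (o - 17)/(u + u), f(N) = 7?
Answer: √3134362/14 ≈ 126.46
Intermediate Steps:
C(O) = 12 (C(O) = 18 - 6*O/O = 18 - 6*1 = 18 - 6 = 12)
Z(u, o) = (-17 + o)/(2*u) (Z(u, o) = (-17 + o)/((2*u)) = (-17 + o)*(1/(2*u)) = (-17 + o)/(2*u))
√(Z(f(9), C(3)) + 15992) = √((½)*(-17 + 12)/7 + 15992) = √((½)*(⅐)*(-5) + 15992) = √(-5/14 + 15992) = √(223883/14) = √3134362/14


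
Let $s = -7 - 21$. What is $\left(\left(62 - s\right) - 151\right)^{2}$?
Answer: $3721$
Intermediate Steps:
$s = -28$
$\left(\left(62 - s\right) - 151\right)^{2} = \left(\left(62 - -28\right) - 151\right)^{2} = \left(\left(62 + 28\right) - 151\right)^{2} = \left(90 - 151\right)^{2} = \left(-61\right)^{2} = 3721$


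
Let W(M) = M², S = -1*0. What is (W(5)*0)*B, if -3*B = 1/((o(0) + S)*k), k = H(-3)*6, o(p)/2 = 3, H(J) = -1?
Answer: 0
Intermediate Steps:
o(p) = 6 (o(p) = 2*3 = 6)
S = 0
k = -6 (k = -1*6 = -6)
B = 1/108 (B = -1/(3*(6 + 0)*(-6)) = -(-1)/(3*6*6) = -(-1)/(18*6) = -⅓*(-1/36) = 1/108 ≈ 0.0092593)
(W(5)*0)*B = (5²*0)*(1/108) = (25*0)*(1/108) = 0*(1/108) = 0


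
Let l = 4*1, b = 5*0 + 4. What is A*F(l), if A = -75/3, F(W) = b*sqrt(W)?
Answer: -200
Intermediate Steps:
b = 4 (b = 0 + 4 = 4)
l = 4
F(W) = 4*sqrt(W)
A = -25 (A = -75*1/3 = -25)
A*F(l) = -100*sqrt(4) = -100*2 = -25*8 = -200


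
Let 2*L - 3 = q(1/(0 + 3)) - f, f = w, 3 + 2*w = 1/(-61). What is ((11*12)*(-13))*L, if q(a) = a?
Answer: -253396/61 ≈ -4154.0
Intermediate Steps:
w = -92/61 (w = -3/2 + (½)/(-61) = -3/2 + (½)*(-1/61) = -3/2 - 1/122 = -92/61 ≈ -1.5082)
f = -92/61 ≈ -1.5082
L = 443/183 (L = 3/2 + (1/(0 + 3) - 1*(-92/61))/2 = 3/2 + (1/3 + 92/61)/2 = 3/2 + (⅓ + 92/61)/2 = 3/2 + (½)*(337/183) = 3/2 + 337/366 = 443/183 ≈ 2.4208)
((11*12)*(-13))*L = ((11*12)*(-13))*(443/183) = (132*(-13))*(443/183) = -1716*443/183 = -253396/61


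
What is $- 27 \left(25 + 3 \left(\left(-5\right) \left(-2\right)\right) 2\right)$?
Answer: $-2295$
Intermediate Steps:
$- 27 \left(25 + 3 \left(\left(-5\right) \left(-2\right)\right) 2\right) = - 27 \left(25 + 3 \cdot 10 \cdot 2\right) = - 27 \left(25 + 30 \cdot 2\right) = - 27 \left(25 + 60\right) = \left(-27\right) 85 = -2295$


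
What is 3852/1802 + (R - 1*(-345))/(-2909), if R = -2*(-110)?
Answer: 5093669/2621009 ≈ 1.9434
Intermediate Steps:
R = 220
3852/1802 + (R - 1*(-345))/(-2909) = 3852/1802 + (220 - 1*(-345))/(-2909) = 3852*(1/1802) + (220 + 345)*(-1/2909) = 1926/901 + 565*(-1/2909) = 1926/901 - 565/2909 = 5093669/2621009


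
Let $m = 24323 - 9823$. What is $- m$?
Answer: $-14500$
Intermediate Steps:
$m = 14500$
$- m = \left(-1\right) 14500 = -14500$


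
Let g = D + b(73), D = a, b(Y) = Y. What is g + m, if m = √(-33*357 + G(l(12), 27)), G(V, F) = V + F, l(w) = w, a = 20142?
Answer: 20215 + I*√11742 ≈ 20215.0 + 108.36*I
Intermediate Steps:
D = 20142
G(V, F) = F + V
g = 20215 (g = 20142 + 73 = 20215)
m = I*√11742 (m = √(-33*357 + (27 + 12)) = √(-11781 + 39) = √(-11742) = I*√11742 ≈ 108.36*I)
g + m = 20215 + I*√11742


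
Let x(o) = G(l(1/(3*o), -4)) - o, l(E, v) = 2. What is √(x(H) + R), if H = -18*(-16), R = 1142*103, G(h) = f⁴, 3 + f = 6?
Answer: √117419 ≈ 342.66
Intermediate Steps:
f = 3 (f = -3 + 6 = 3)
G(h) = 81 (G(h) = 3⁴ = 81)
R = 117626
H = 288
x(o) = 81 - o
√(x(H) + R) = √((81 - 1*288) + 117626) = √((81 - 288) + 117626) = √(-207 + 117626) = √117419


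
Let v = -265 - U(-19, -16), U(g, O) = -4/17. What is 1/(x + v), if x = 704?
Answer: 17/7467 ≈ 0.0022767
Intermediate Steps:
U(g, O) = -4/17 (U(g, O) = -4*1/17 = -4/17)
v = -4501/17 (v = -265 - 1*(-4/17) = -265 + 4/17 = -4501/17 ≈ -264.76)
1/(x + v) = 1/(704 - 4501/17) = 1/(7467/17) = 17/7467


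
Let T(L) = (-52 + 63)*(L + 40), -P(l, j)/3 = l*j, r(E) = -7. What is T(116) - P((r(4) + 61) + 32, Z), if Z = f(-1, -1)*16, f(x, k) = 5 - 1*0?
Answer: 22356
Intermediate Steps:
f(x, k) = 5 (f(x, k) = 5 + 0 = 5)
Z = 80 (Z = 5*16 = 80)
P(l, j) = -3*j*l (P(l, j) = -3*l*j = -3*j*l)
T(L) = 440 + 11*L (T(L) = 11*(40 + L) = 440 + 11*L)
T(116) - P((r(4) + 61) + 32, Z) = (440 + 11*116) - (-3)*80*((-7 + 61) + 32) = (440 + 1276) - (-3)*80*(54 + 32) = 1716 - (-3)*80*86 = 1716 - 1*(-20640) = 1716 + 20640 = 22356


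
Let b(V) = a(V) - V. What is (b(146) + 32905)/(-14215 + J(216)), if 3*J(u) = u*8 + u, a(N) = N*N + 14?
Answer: -54089/13567 ≈ -3.9868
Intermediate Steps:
a(N) = 14 + N**2 (a(N) = N**2 + 14 = 14 + N**2)
b(V) = 14 + V**2 - V (b(V) = (14 + V**2) - V = 14 + V**2 - V)
J(u) = 3*u (J(u) = (u*8 + u)/3 = (8*u + u)/3 = (9*u)/3 = 3*u)
(b(146) + 32905)/(-14215 + J(216)) = ((14 + 146**2 - 1*146) + 32905)/(-14215 + 3*216) = ((14 + 21316 - 146) + 32905)/(-14215 + 648) = (21184 + 32905)/(-13567) = 54089*(-1/13567) = -54089/13567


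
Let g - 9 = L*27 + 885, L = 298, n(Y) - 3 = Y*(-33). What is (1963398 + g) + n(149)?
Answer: 1967424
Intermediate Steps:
n(Y) = 3 - 33*Y (n(Y) = 3 + Y*(-33) = 3 - 33*Y)
g = 8940 (g = 9 + (298*27 + 885) = 9 + (8046 + 885) = 9 + 8931 = 8940)
(1963398 + g) + n(149) = (1963398 + 8940) + (3 - 33*149) = 1972338 + (3 - 4917) = 1972338 - 4914 = 1967424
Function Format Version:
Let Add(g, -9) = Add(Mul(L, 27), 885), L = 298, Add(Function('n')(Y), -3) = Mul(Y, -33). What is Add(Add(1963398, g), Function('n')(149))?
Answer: 1967424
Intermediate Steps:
Function('n')(Y) = Add(3, Mul(-33, Y)) (Function('n')(Y) = Add(3, Mul(Y, -33)) = Add(3, Mul(-33, Y)))
g = 8940 (g = Add(9, Add(Mul(298, 27), 885)) = Add(9, Add(8046, 885)) = Add(9, 8931) = 8940)
Add(Add(1963398, g), Function('n')(149)) = Add(Add(1963398, 8940), Add(3, Mul(-33, 149))) = Add(1972338, Add(3, -4917)) = Add(1972338, -4914) = 1967424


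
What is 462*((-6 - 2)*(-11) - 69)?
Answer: 8778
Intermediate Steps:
462*((-6 - 2)*(-11) - 69) = 462*(-8*(-11) - 69) = 462*(88 - 69) = 462*19 = 8778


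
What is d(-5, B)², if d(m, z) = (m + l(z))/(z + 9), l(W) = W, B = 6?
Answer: 1/225 ≈ 0.0044444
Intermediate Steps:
d(m, z) = (m + z)/(9 + z) (d(m, z) = (m + z)/(z + 9) = (m + z)/(9 + z))
d(-5, B)² = ((-5 + 6)/(9 + 6))² = (1/15)² = 1/225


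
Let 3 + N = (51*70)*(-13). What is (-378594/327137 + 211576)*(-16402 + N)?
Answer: -4347674854560170/327137 ≈ -1.3290e+10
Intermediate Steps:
N = -46413 (N = -3 + (51*70)*(-13) = -3 + 3570*(-13) = -3 - 46410 = -46413)
(-378594/327137 + 211576)*(-16402 + N) = (-378594/327137 + 211576)*(-16402 - 46413) = (-378594*1/327137 + 211576)*(-62815) = (-378594/327137 + 211576)*(-62815) = (69213959318/327137)*(-62815) = -4347674854560170/327137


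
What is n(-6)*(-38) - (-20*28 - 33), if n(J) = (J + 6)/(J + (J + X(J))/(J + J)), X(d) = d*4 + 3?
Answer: 593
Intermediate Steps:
X(d) = 3 + 4*d (X(d) = 4*d + 3 = 3 + 4*d)
n(J) = (6 + J)/(J + (3 + 5*J)/(2*J)) (n(J) = (J + 6)/(J + (J + (3 + 4*J))/(J + J)) = (6 + J)/(J + (3 + 5*J)/((2*J))) = (6 + J)/(J + (3 + 5*J)*(1/(2*J))) = (6 + J)/(J + (3 + 5*J)/(2*J)))
n(-6)*(-38) - (-20*28 - 33) = (2*(-6)*(6 - 6)/(3 + 2*(-6)² + 5*(-6)))*(-38) - (-20*28 - 33) = (2*(-6)*0/(3 + 2*36 - 30))*(-38) - (-560 - 33) = (2*(-6)*0/(3 + 72 - 30))*(-38) - 1*(-593) = (2*(-6)*0/45)*(-38) + 593 = (2*(-6)*(1/45)*0)*(-38) + 593 = 0*(-38) + 593 = 0 + 593 = 593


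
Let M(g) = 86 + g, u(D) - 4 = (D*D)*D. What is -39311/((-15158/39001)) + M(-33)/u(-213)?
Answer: 14815914557198049/146480742694 ≈ 1.0115e+5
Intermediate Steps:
u(D) = 4 + D³ (u(D) = 4 + (D*D)*D = 4 + D²*D = 4 + D³)
-39311/((-15158/39001)) + M(-33)/u(-213) = -39311/((-15158/39001)) + (86 - 33)/(4 + (-213)³) = -39311/((-15158*1/39001)) + 53/(4 - 9663597) = -39311/(-15158/39001) + 53/(-9663593) = -39311*(-39001/15158) + 53*(-1/9663593) = 1533168311/15158 - 53/9663593 = 14815914557198049/146480742694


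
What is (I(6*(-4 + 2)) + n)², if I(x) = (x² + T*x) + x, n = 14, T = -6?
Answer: 47524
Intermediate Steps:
I(x) = x² - 5*x (I(x) = (x² - 6*x) + x = x² - 5*x)
(I(6*(-4 + 2)) + n)² = ((6*(-4 + 2))*(-5 + 6*(-4 + 2)) + 14)² = ((6*(-2))*(-5 + 6*(-2)) + 14)² = (-12*(-5 - 12) + 14)² = (-12*(-17) + 14)² = (204 + 14)² = 218² = 47524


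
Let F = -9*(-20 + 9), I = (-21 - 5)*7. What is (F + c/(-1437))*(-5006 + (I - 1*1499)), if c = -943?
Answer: -319206174/479 ≈ -6.6640e+5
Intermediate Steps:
I = -182 (I = -26*7 = -182)
F = 99 (F = -9*(-11) = 99)
(F + c/(-1437))*(-5006 + (I - 1*1499)) = (99 - 943/(-1437))*(-5006 + (-182 - 1*1499)) = (99 - 943*(-1/1437))*(-5006 + (-182 - 1499)) = (99 + 943/1437)*(-5006 - 1681) = (143206/1437)*(-6687) = -319206174/479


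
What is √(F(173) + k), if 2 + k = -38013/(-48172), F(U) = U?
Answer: 5*√3986437731/24086 ≈ 13.107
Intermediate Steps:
k = -58331/48172 (k = -2 - 38013/(-48172) = -2 - 38013*(-1/48172) = -2 + 38013/48172 = -58331/48172 ≈ -1.2109)
√(F(173) + k) = √(173 - 58331/48172) = √(8275425/48172) = 5*√3986437731/24086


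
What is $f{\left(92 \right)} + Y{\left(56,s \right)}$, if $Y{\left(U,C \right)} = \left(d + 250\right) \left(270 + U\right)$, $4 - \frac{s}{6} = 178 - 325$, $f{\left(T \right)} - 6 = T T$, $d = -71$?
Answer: $66824$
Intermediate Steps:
$f{\left(T \right)} = 6 + T^{2}$ ($f{\left(T \right)} = 6 + T T = 6 + T^{2}$)
$s = 906$ ($s = 24 - 6 \left(178 - 325\right) = 24 - -882 = 24 + 882 = 906$)
$Y{\left(U,C \right)} = 48330 + 179 U$ ($Y{\left(U,C \right)} = \left(-71 + 250\right) \left(270 + U\right) = 179 \left(270 + U\right) = 48330 + 179 U$)
$f{\left(92 \right)} + Y{\left(56,s \right)} = \left(6 + 92^{2}\right) + \left(48330 + 179 \cdot 56\right) = \left(6 + 8464\right) + \left(48330 + 10024\right) = 8470 + 58354 = 66824$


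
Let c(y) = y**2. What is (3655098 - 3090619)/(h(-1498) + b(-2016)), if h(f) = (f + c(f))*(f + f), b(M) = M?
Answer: -564479/6718549992 ≈ -8.4018e-5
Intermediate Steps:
h(f) = 2*f*(f + f**2) (h(f) = (f + f**2)*(f + f) = (f + f**2)*(2*f) = 2*f*(f + f**2))
(3655098 - 3090619)/(h(-1498) + b(-2016)) = (3655098 - 3090619)/(2*(-1498)**2*(1 - 1498) - 2016) = 564479/(2*2244004*(-1497) - 2016) = 564479/(-6718547976 - 2016) = 564479/(-6718549992) = 564479*(-1/6718549992) = -564479/6718549992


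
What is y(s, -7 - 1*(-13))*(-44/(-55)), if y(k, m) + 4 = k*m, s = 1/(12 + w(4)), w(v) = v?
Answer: -29/10 ≈ -2.9000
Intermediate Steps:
s = 1/16 (s = 1/(12 + 4) = 1/16 ≈ 0.062500)
y(k, m) = -4 + k*m
y(s, -7 - 1*(-13))*(-44/(-55)) = (-4 + (-7 - 1*(-13))/16)*(-44/(-55)) = (-4 + (-7 + 13)/16)*(-44*(-1/55)) = (-4 + (1/16)*6)*(⅘) = (-4 + 3/8)*(⅘) = -29/8*⅘ = -29/10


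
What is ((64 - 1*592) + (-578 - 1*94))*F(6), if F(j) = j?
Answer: -7200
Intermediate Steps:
((64 - 1*592) + (-578 - 1*94))*F(6) = ((64 - 1*592) + (-578 - 1*94))*6 = ((64 - 592) + (-578 - 94))*6 = (-528 - 672)*6 = -1200*6 = -7200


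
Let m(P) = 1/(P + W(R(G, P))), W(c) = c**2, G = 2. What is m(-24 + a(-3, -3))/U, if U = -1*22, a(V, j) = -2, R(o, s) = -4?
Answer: 1/220 ≈ 0.0045455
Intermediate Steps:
m(P) = 1/(16 + P) (m(P) = 1/(P + (-4)**2) = 1/(P + 16) = 1/(16 + P))
U = -22
m(-24 + a(-3, -3))/U = 1/((16 + (-24 - 2))*(-22)) = -1/22/(16 - 26) = -1/22/(-10) = -1/10*(-1/22) = 1/220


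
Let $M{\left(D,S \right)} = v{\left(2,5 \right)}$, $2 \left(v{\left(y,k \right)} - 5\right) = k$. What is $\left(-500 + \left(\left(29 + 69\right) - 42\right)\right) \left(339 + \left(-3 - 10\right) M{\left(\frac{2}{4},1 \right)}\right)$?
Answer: $-107226$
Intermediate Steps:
$v{\left(y,k \right)} = 5 + \frac{k}{2}$
$M{\left(D,S \right)} = \frac{15}{2}$ ($M{\left(D,S \right)} = 5 + \frac{1}{2} \cdot 5 = 5 + \frac{5}{2} = \frac{15}{2}$)
$\left(-500 + \left(\left(29 + 69\right) - 42\right)\right) \left(339 + \left(-3 - 10\right) M{\left(\frac{2}{4},1 \right)}\right) = \left(-500 + \left(\left(29 + 69\right) - 42\right)\right) \left(339 + \left(-3 - 10\right) \frac{15}{2}\right) = \left(-500 + \left(98 - 42\right)\right) \left(339 - \frac{195}{2}\right) = \left(-500 + 56\right) \left(339 - \frac{195}{2}\right) = \left(-444\right) \frac{483}{2} = -107226$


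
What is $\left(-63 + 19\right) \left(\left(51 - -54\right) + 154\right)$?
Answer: $-11396$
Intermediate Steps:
$\left(-63 + 19\right) \left(\left(51 - -54\right) + 154\right) = - 44 \left(\left(51 + 54\right) + 154\right) = - 44 \left(105 + 154\right) = \left(-44\right) 259 = -11396$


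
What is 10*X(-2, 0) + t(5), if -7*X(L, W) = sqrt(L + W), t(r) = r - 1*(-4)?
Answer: 9 - 10*I*sqrt(2)/7 ≈ 9.0 - 2.0203*I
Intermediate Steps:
t(r) = 4 + r (t(r) = r + 4 = 4 + r)
X(L, W) = -sqrt(L + W)/7
10*X(-2, 0) + t(5) = 10*(-sqrt(-2 + 0)/7) + (4 + 5) = 10*(-I*sqrt(2)/7) + 9 = -10*I*sqrt(2)/7 + 9 = 9 - 10*I*sqrt(2)/7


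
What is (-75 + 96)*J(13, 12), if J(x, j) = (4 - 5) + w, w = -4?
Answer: -105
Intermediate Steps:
J(x, j) = -5 (J(x, j) = (4 - 5) - 4 = -1 - 4 = -5)
(-75 + 96)*J(13, 12) = (-75 + 96)*(-5) = 21*(-5) = -105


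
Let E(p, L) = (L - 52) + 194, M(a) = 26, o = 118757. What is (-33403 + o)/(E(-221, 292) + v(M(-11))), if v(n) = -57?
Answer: 85354/377 ≈ 226.40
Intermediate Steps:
E(p, L) = 142 + L (E(p, L) = (-52 + L) + 194 = 142 + L)
(-33403 + o)/(E(-221, 292) + v(M(-11))) = (-33403 + 118757)/((142 + 292) - 57) = 85354/(434 - 57) = 85354/377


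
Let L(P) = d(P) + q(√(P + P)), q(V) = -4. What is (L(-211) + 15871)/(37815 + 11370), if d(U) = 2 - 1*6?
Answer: 15863/49185 ≈ 0.32252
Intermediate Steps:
d(U) = -4 (d(U) = 2 - 6 = -4)
L(P) = -8 (L(P) = -4 - 4 = -8)
(L(-211) + 15871)/(37815 + 11370) = (-8 + 15871)/(37815 + 11370) = 15863/49185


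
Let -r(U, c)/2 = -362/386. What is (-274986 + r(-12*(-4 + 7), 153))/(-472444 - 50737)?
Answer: 53071936/100973933 ≈ 0.52560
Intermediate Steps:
r(U, c) = 362/193 (r(U, c) = -(-724)/386 = -2*(-181/193) = 362/193)
(-274986 + r(-12*(-4 + 7), 153))/(-472444 - 50737) = (-274986 + 362/193)/(-472444 - 50737) = -53071936/193/(-523181) = -53071936/193*(-1/523181) = 53071936/100973933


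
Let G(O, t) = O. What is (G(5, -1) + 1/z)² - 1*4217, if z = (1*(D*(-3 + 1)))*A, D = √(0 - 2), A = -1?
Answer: -4217 + (20 - I*√2)²/16 ≈ -4192.1 - 3.5355*I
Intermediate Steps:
D = I*√2 (D = √(-2) = I*√2 ≈ 1.4142*I)
z = 2*I*√2 (z = (1*((I*√2)*(-3 + 1)))*(-1) = (1*((I*√2)*(-2)))*(-1) = (1*(-2*I*√2))*(-1) = -2*I*√2*(-1) = 2*I*√2 ≈ 2.8284*I)
(G(5, -1) + 1/z)² - 1*4217 = (5 + 1/(2*I*√2))² - 1*4217 = (5 - I*√2/4)² - 4217 = -4217 + (5 - I*√2/4)²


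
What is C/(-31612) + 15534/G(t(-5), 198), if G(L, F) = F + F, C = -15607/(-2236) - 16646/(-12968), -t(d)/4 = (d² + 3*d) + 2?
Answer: 6180088670853/157546763374 ≈ 39.227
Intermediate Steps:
t(d) = -8 - 12*d - 4*d² (t(d) = -4*((d² + 3*d) + 2) = -4*(2 + d² + 3*d) = -8 - 12*d - 4*d²)
C = 7487876/906139 (C = -15607*(-1/2236) - 16646*(-1/12968) = 15607/2236 + 8323/6484 = 7487876/906139 ≈ 8.2635)
G(L, F) = 2*F
C/(-31612) + 15534/G(t(-5), 198) = (7487876/906139)/(-31612) + 15534/((2*198)) = (7487876/906139)*(-1/31612) + 15534/396 = -1871969/7161216517 + 15534*(1/396) = -1871969/7161216517 + 863/22 = 6180088670853/157546763374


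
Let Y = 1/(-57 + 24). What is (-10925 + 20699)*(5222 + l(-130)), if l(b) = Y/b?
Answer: 36493478649/715 ≈ 5.1040e+7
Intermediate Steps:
Y = -1/33 (Y = 1/(-33) = -1/33 ≈ -0.030303)
l(b) = -1/(33*b)
(-10925 + 20699)*(5222 + l(-130)) = (-10925 + 20699)*(5222 - 1/33/(-130)) = 9774*(5222 - 1/33*(-1/130)) = 9774*(5222 + 1/4290) = 9774*(22402381/4290) = 36493478649/715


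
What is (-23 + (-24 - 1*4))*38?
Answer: -1938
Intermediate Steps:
(-23 + (-24 - 1*4))*38 = (-23 + (-24 - 4))*38 = (-23 - 28)*38 = -51*38 = -1938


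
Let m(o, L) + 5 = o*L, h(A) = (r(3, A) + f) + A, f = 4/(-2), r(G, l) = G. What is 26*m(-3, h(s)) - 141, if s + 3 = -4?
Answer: 197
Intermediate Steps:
s = -7 (s = -3 - 4 = -7)
f = -2 (f = 4*(-½) = -2)
h(A) = 1 + A (h(A) = (3 - 2) + A = 1 + A)
m(o, L) = -5 + L*o (m(o, L) = -5 + o*L = -5 + L*o)
26*m(-3, h(s)) - 141 = 26*(-5 + (1 - 7)*(-3)) - 141 = 26*(-5 - 6*(-3)) - 141 = 26*(-5 + 18) - 141 = 26*13 - 141 = 338 - 141 = 197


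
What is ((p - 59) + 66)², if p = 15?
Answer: 484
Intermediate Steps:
((p - 59) + 66)² = ((15 - 59) + 66)² = (-44 + 66)² = 22² = 484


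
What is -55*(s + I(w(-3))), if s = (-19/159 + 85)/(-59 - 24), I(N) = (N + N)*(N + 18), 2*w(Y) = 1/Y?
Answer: 30341795/79182 ≈ 383.19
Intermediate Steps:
w(Y) = 1/(2*Y)
I(N) = 2*N*(18 + N) (I(N) = (2*N)*(18 + N) = 2*N*(18 + N))
s = -13496/13197 (s = (-19*1/159 + 85)/(-83) = (-19/159 + 85)*(-1/83) = (13496/159)*(-1/83) = -13496/13197 ≈ -1.0227)
-55*(s + I(w(-3))) = -55*(-13496/13197 + 2*((½)/(-3))*(18 + (½)/(-3))) = -55*(-13496/13197 + 2*((½)*(-⅓))*(18 + (½)*(-⅓))) = -55*(-13496/13197 + 2*(-⅙)*(18 - ⅙)) = -55*(-13496/13197 + 2*(-⅙)*(107/6)) = -55*(-13496/13197 - 107/18) = -55*(-551669/79182) = 30341795/79182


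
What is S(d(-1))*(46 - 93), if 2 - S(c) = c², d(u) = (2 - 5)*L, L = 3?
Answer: 3713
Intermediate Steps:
d(u) = -9 (d(u) = (2 - 5)*3 = -3*3 = -9)
S(c) = 2 - c²
S(d(-1))*(46 - 93) = (2 - 1*(-9)²)*(46 - 93) = (2 - 1*81)*(-47) = (2 - 81)*(-47) = -79*(-47) = 3713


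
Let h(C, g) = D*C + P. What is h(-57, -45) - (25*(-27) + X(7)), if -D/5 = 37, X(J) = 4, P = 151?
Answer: 11367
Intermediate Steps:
D = -185 (D = -5*37 = -185)
h(C, g) = 151 - 185*C (h(C, g) = -185*C + 151 = 151 - 185*C)
h(-57, -45) - (25*(-27) + X(7)) = (151 - 185*(-57)) - (25*(-27) + 4) = (151 + 10545) - (-675 + 4) = 10696 - 1*(-671) = 10696 + 671 = 11367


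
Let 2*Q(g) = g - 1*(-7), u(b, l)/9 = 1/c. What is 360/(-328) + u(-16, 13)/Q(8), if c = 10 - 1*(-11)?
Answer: -1493/1435 ≈ -1.0404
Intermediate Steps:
c = 21 (c = 10 + 11 = 21)
u(b, l) = 3/7 (u(b, l) = 9/21 = 9*(1/21) = 3/7)
Q(g) = 7/2 + g/2 (Q(g) = (g - 1*(-7))/2 = (g + 7)/2 = (7 + g)/2 = 7/2 + g/2)
360/(-328) + u(-16, 13)/Q(8) = 360/(-328) + 3/(7*(7/2 + (½)*8)) = 360*(-1/328) + 3/(7*(7/2 + 4)) = -45/41 + 3/(7*(15/2)) = -45/41 + (3/7)*(2/15) = -45/41 + 2/35 = -1493/1435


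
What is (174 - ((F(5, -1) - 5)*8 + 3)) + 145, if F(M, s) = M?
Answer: 316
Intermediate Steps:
(174 - ((F(5, -1) - 5)*8 + 3)) + 145 = (174 - ((5 - 5)*8 + 3)) + 145 = (174 - (0*8 + 3)) + 145 = (174 - (0 + 3)) + 145 = (174 - 1*3) + 145 = (174 - 3) + 145 = 171 + 145 = 316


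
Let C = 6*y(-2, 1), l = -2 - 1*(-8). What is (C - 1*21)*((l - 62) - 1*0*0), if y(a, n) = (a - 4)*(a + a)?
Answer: -6888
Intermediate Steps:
y(a, n) = 2*a*(-4 + a) (y(a, n) = (-4 + a)*(2*a) = 2*a*(-4 + a))
l = 6 (l = -2 + 8 = 6)
C = 144 (C = 6*(2*(-2)*(-4 - 2)) = 6*(2*(-2)*(-6)) = 6*24 = 144)
(C - 1*21)*((l - 62) - 1*0*0) = (144 - 1*21)*((6 - 62) - 1*0*0) = (144 - 21)*(-56 + 0*0) = 123*(-56 + 0) = 123*(-56) = -6888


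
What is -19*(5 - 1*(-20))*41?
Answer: -19475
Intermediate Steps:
-19*(5 - 1*(-20))*41 = -19*(5 + 20)*41 = -19*25*41 = -475*41 = -19475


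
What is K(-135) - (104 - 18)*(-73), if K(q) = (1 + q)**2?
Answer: 24234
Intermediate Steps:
K(-135) - (104 - 18)*(-73) = (1 - 135)**2 - (104 - 18)*(-73) = (-134)**2 - 86*(-73) = 17956 - 1*(-6278) = 17956 + 6278 = 24234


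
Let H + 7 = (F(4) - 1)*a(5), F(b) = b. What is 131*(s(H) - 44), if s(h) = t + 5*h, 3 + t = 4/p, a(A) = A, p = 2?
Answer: -655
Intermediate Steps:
t = -1 (t = -3 + 4/2 = -3 + (½)*4 = -3 + 2 = -1)
H = 8 (H = -7 + (4 - 1)*5 = -7 + 3*5 = -7 + 15 = 8)
s(h) = -1 + 5*h
131*(s(H) - 44) = 131*((-1 + 5*8) - 44) = 131*((-1 + 40) - 44) = 131*(39 - 44) = 131*(-5) = -655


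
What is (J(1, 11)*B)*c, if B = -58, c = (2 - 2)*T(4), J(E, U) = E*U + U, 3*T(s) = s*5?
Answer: 0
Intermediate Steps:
T(s) = 5*s/3 (T(s) = (s*5)/3 = (5*s)/3 = 5*s/3)
J(E, U) = U + E*U
c = 0 (c = (2 - 2)*((5/3)*4) = 0*(20/3) = 0)
(J(1, 11)*B)*c = ((11*(1 + 1))*(-58))*0 = ((11*2)*(-58))*0 = (22*(-58))*0 = -1276*0 = 0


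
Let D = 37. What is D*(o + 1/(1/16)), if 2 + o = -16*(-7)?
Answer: 4662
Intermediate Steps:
o = 110 (o = -2 - 16*(-7) = -2 + 112 = 110)
D*(o + 1/(1/16)) = 37*(110 + 1/(1/16)) = 37*(110 + 16) = 37*126 = 4662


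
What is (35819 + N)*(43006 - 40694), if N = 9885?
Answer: 105667648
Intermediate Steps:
(35819 + N)*(43006 - 40694) = (35819 + 9885)*(43006 - 40694) = 45704*2312 = 105667648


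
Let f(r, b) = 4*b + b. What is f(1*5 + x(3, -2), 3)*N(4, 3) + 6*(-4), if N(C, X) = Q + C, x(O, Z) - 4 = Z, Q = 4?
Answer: 96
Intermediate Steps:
x(O, Z) = 4 + Z
N(C, X) = 4 + C
f(r, b) = 5*b
f(1*5 + x(3, -2), 3)*N(4, 3) + 6*(-4) = (5*3)*(4 + 4) + 6*(-4) = 15*8 - 24 = 120 - 24 = 96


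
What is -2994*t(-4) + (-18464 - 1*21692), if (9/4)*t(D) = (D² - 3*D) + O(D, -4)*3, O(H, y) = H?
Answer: -184340/3 ≈ -61447.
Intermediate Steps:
t(D) = 4*D²/9 (t(D) = 4*((D² - 3*D) + D*3)/9 = 4*((D² - 3*D) + 3*D)/9 = 4*D²/9)
-2994*t(-4) + (-18464 - 1*21692) = -3992*(-4)²/3 + (-18464 - 1*21692) = -3992*16/3 + (-18464 - 21692) = -2994*64/9 - 40156 = -63872/3 - 40156 = -184340/3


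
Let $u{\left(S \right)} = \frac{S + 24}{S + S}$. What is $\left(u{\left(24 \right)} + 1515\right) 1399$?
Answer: $2120884$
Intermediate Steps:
$u{\left(S \right)} = \frac{24 + S}{2 S}$
$\left(u{\left(24 \right)} + 1515\right) 1399 = \left(\frac{24 + 24}{2 \cdot 24} + 1515\right) 1399 = \left(\frac{1}{2} \cdot \frac{1}{24} \cdot 48 + 1515\right) 1399 = \left(1 + 1515\right) 1399 = 1516 \cdot 1399 = 2120884$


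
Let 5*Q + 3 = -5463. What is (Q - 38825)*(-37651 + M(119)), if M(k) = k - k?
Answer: 7514800741/5 ≈ 1.5030e+9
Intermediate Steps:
Q = -5466/5 (Q = -3/5 + (1/5)*(-5463) = -3/5 - 5463/5 = -5466/5 ≈ -1093.2)
M(k) = 0
(Q - 38825)*(-37651 + M(119)) = (-5466/5 - 38825)*(-37651 + 0) = -199591/5*(-37651) = 7514800741/5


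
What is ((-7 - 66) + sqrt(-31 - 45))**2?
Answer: 5253 - 292*I*sqrt(19) ≈ 5253.0 - 1272.8*I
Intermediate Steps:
((-7 - 66) + sqrt(-31 - 45))**2 = (-73 + sqrt(-76))**2 = (-73 + 2*I*sqrt(19))**2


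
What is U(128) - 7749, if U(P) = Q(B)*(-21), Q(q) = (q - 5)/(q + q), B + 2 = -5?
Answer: -7767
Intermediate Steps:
B = -7 (B = -2 - 5 = -7)
Q(q) = (-5 + q)/(2*q) (Q(q) = (-5 + q)/((2*q)) = (-5 + q)*(1/(2*q)) = (-5 + q)/(2*q))
U(P) = -18 (U(P) = ((1/2)*(-5 - 7)/(-7))*(-21) = ((1/2)*(-1/7)*(-12))*(-21) = (6/7)*(-21) = -18)
U(128) - 7749 = -18 - 7749 = -7767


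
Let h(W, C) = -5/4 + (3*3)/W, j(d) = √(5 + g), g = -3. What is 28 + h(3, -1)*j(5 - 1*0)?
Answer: 28 + 7*√2/4 ≈ 30.475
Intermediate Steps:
j(d) = √2 (j(d) = √(5 - 3) = √2)
h(W, C) = -5/4 + 9/W (h(W, C) = -5*¼ + 9/W = -5/4 + 9/W)
28 + h(3, -1)*j(5 - 1*0) = 28 + (-5/4 + 9/3)*√2 = 28 + (-5/4 + 9*(⅓))*√2 = 28 + (-5/4 + 3)*√2 = 28 + 7*√2/4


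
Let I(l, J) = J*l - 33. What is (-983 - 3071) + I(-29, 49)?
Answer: -5508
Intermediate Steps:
I(l, J) = -33 + J*l
(-983 - 3071) + I(-29, 49) = (-983 - 3071) + (-33 + 49*(-29)) = -4054 + (-33 - 1421) = -4054 - 1454 = -5508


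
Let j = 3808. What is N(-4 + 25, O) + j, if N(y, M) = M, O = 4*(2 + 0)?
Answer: 3816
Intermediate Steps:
O = 8 (O = 4*2 = 8)
N(-4 + 25, O) + j = 8 + 3808 = 3816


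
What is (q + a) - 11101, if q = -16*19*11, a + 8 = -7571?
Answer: -22024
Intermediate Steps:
a = -7579 (a = -8 - 7571 = -7579)
q = -3344 (q = -304*11 = -3344)
(q + a) - 11101 = (-3344 - 7579) - 11101 = -10923 - 11101 = -22024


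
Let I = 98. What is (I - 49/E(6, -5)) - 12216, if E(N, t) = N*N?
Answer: -436297/36 ≈ -12119.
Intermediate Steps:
E(N, t) = N²
(I - 49/E(6, -5)) - 12216 = (98 - 49/(6²)) - 12216 = (98 - 49/36) - 12216 = 3479/36 - 12216 = -436297/36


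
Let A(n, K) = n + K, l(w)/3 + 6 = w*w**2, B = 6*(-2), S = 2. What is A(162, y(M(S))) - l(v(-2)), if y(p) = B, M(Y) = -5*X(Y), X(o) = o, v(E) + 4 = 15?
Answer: -3825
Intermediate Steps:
v(E) = 11 (v(E) = -4 + 15 = 11)
B = -12
M(Y) = -5*Y
y(p) = -12
l(w) = -18 + 3*w**3 (l(w) = -18 + 3*(w*w**2) = -18 + 3*w**3)
A(n, K) = K + n
A(162, y(M(S))) - l(v(-2)) = (-12 + 162) - (-18 + 3*11**3) = 150 - (-18 + 3*1331) = 150 - (-18 + 3993) = 150 - 1*3975 = 150 - 3975 = -3825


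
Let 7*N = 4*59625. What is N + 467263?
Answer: 3509341/7 ≈ 5.0133e+5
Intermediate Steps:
N = 238500/7 (N = (4*59625)/7 = (1/7)*238500 = 238500/7 ≈ 34071.)
N + 467263 = 238500/7 + 467263 = 3509341/7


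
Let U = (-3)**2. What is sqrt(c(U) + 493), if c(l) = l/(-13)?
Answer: 80*sqrt(13)/13 ≈ 22.188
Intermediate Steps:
U = 9
c(l) = -l/13 (c(l) = l*(-1/13) = -l/13)
sqrt(c(U) + 493) = sqrt(-1/13*9 + 493) = sqrt(-9/13 + 493) = sqrt(6400/13) = 80*sqrt(13)/13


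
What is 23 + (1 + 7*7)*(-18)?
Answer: -877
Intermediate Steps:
23 + (1 + 7*7)*(-18) = 23 + (1 + 49)*(-18) = 23 + 50*(-18) = 23 - 900 = -877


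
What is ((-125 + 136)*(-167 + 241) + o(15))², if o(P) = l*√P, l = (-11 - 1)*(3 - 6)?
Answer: 682036 + 58608*√15 ≈ 9.0902e+5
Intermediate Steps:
l = 36 (l = -12*(-3) = 36)
o(P) = 36*√P
((-125 + 136)*(-167 + 241) + o(15))² = ((-125 + 136)*(-167 + 241) + 36*√15)² = (11*74 + 36*√15)² = (814 + 36*√15)²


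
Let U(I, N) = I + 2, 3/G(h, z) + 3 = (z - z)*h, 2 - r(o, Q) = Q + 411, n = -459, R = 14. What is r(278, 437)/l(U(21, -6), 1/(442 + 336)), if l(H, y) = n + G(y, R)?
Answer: 423/230 ≈ 1.8391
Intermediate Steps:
r(o, Q) = -409 - Q (r(o, Q) = 2 - (Q + 411) = 2 - (411 + Q) = 2 + (-411 - Q) = -409 - Q)
G(h, z) = -1 (G(h, z) = 3/(-3 + (z - z)*h) = 3/(-3 + 0*h) = 3/(-3 + 0) = 3/(-3) = 3*(-⅓) = -1)
U(I, N) = 2 + I
l(H, y) = -460 (l(H, y) = -459 - 1 = -460)
r(278, 437)/l(U(21, -6), 1/(442 + 336)) = (-409 - 1*437)/(-460) = (-409 - 437)*(-1/460) = -846*(-1/460) = 423/230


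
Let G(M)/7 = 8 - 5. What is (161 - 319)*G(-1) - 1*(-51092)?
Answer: 47774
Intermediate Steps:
G(M) = 21 (G(M) = 7*(8 - 5) = 7*3 = 21)
(161 - 319)*G(-1) - 1*(-51092) = (161 - 319)*21 - 1*(-51092) = -158*21 + 51092 = -3318 + 51092 = 47774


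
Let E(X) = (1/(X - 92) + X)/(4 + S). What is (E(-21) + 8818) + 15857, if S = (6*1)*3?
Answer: 30669838/1243 ≈ 24674.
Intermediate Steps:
S = 18 (S = 6*3 = 18)
E(X) = X/22 + 1/(22*(-92 + X)) (E(X) = (1/(X - 92) + X)/(4 + 18) = (1/(-92 + X) + X)/22 = (X + 1/(-92 + X))*(1/22) = X/22 + 1/(22*(-92 + X)))
(E(-21) + 8818) + 15857 = ((1 + (-21)**2 - 92*(-21))/(22*(-92 - 21)) + 8818) + 15857 = ((1/22)*(1 + 441 + 1932)/(-113) + 8818) + 15857 = ((1/22)*(-1/113)*2374 + 8818) + 15857 = (-1187/1243 + 8818) + 15857 = 10959587/1243 + 15857 = 30669838/1243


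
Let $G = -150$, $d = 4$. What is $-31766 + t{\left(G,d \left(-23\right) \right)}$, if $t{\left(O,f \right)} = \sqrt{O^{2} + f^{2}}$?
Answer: $-31766 + 2 \sqrt{7741} \approx -31590.0$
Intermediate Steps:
$-31766 + t{\left(G,d \left(-23\right) \right)} = -31766 + \sqrt{\left(-150\right)^{2} + \left(4 \left(-23\right)\right)^{2}} = -31766 + \sqrt{22500 + \left(-92\right)^{2}} = -31766 + \sqrt{22500 + 8464} = -31766 + \sqrt{30964} = -31766 + 2 \sqrt{7741}$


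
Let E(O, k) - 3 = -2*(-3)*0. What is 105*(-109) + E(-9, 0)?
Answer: -11442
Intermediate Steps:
E(O, k) = 3 (E(O, k) = 3 - 2*(-3)*0 = 3 + 6*0 = 3 + 0 = 3)
105*(-109) + E(-9, 0) = 105*(-109) + 3 = -11445 + 3 = -11442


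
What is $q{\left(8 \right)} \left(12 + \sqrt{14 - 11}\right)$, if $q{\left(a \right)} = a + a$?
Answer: $192 + 16 \sqrt{3} \approx 219.71$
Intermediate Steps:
$q{\left(a \right)} = 2 a$
$q{\left(8 \right)} \left(12 + \sqrt{14 - 11}\right) = 2 \cdot 8 \left(12 + \sqrt{14 - 11}\right) = 16 \left(12 + \sqrt{3}\right) = 192 + 16 \sqrt{3}$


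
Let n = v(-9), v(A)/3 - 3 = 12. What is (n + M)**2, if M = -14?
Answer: 961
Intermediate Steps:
v(A) = 45 (v(A) = 9 + 3*12 = 9 + 36 = 45)
n = 45
(n + M)**2 = (45 - 14)**2 = 31**2 = 961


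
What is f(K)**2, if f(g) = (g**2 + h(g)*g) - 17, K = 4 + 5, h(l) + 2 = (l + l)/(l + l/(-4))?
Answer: 4900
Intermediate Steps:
h(l) = 2/3 (h(l) = -2 + (l + l)/(l + l/(-4)) = -2 + (2*l)/(l + l*(-1/4)) = -2 + (2*l)/(l - l/4) = -2 + (2*l)/((3*l/4)) = -2 + (2*l)*(4/(3*l)) = -2 + 8/3 = 2/3)
K = 9
f(g) = -17 + g**2 + 2*g/3 (f(g) = (g**2 + 2*g/3) - 17 = -17 + g**2 + 2*g/3)
f(K)**2 = (-17 + 9**2 + (2/3)*9)**2 = (-17 + 81 + 6)**2 = 70**2 = 4900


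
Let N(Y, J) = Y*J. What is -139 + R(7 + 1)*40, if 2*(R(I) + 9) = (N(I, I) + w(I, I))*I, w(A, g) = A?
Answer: 11021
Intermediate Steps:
N(Y, J) = J*Y
R(I) = -9 + I*(I + I²)/2 (R(I) = -9 + ((I*I + I)*I)/2 = -9 + ((I² + I)*I)/2 = -9 + ((I + I²)*I)/2 = -9 + (I*(I + I²))/2 = -9 + I*(I + I²)/2)
-139 + R(7 + 1)*40 = -139 + (-9 + (7 + 1)²/2 + (7 + 1)³/2)*40 = -139 + (-9 + (½)*8² + (½)*8³)*40 = -139 + (-9 + (½)*64 + (½)*512)*40 = -139 + (-9 + 32 + 256)*40 = -139 + 279*40 = -139 + 11160 = 11021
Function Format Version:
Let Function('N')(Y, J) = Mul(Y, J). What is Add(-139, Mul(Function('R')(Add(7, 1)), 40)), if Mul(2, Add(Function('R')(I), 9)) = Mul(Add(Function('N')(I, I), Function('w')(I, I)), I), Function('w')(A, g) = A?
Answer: 11021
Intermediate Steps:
Function('N')(Y, J) = Mul(J, Y)
Function('R')(I) = Add(-9, Mul(Rational(1, 2), I, Add(I, Pow(I, 2)))) (Function('R')(I) = Add(-9, Mul(Rational(1, 2), Mul(Add(Mul(I, I), I), I))) = Add(-9, Mul(Rational(1, 2), Mul(Add(Pow(I, 2), I), I))) = Add(-9, Mul(Rational(1, 2), Mul(Add(I, Pow(I, 2)), I))) = Add(-9, Mul(Rational(1, 2), Mul(I, Add(I, Pow(I, 2))))) = Add(-9, Mul(Rational(1, 2), I, Add(I, Pow(I, 2)))))
Add(-139, Mul(Function('R')(Add(7, 1)), 40)) = Add(-139, Mul(Add(-9, Mul(Rational(1, 2), Pow(Add(7, 1), 2)), Mul(Rational(1, 2), Pow(Add(7, 1), 3))), 40)) = Add(-139, Mul(Add(-9, Mul(Rational(1, 2), Pow(8, 2)), Mul(Rational(1, 2), Pow(8, 3))), 40)) = Add(-139, Mul(Add(-9, Mul(Rational(1, 2), 64), Mul(Rational(1, 2), 512)), 40)) = Add(-139, Mul(Add(-9, 32, 256), 40)) = Add(-139, Mul(279, 40)) = Add(-139, 11160) = 11021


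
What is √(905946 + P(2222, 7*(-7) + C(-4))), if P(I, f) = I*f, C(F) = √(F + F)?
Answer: 2*√(199267 + 1111*I*√2) ≈ 892.79 + 3.5197*I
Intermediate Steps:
C(F) = √2*√F (C(F) = √(2*F) = √2*√F)
√(905946 + P(2222, 7*(-7) + C(-4))) = √(905946 + 2222*(7*(-7) + √2*√(-4))) = √(905946 + 2222*(-49 + √2*(2*I))) = √(905946 + 2222*(-49 + 2*I*√2)) = √(905946 + (-108878 + 4444*I*√2)) = √(797068 + 4444*I*√2)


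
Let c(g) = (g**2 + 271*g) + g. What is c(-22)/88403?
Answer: -5500/88403 ≈ -0.062215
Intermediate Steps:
c(g) = g**2 + 272*g
c(-22)/88403 = -22*(272 - 22)/88403 = -22*250*(1/88403) = -5500*1/88403 = -5500/88403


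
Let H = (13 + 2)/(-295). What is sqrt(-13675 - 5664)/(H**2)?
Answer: 3481*I*sqrt(19339)/9 ≈ 53787.0*I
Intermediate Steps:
H = -3/59 (H = 15*(-1/295) = -3/59 ≈ -0.050847)
sqrt(-13675 - 5664)/(H**2) = sqrt(-13675 - 5664)/((-3/59)**2) = sqrt(-19339)/(9/3481) = (I*sqrt(19339))*(3481/9) = 3481*I*sqrt(19339)/9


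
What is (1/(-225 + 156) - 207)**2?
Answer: 204032656/4761 ≈ 42855.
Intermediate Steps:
(1/(-225 + 156) - 207)**2 = (1/(-69) - 207)**2 = (-1/69 - 207)**2 = (-14284/69)**2 = 204032656/4761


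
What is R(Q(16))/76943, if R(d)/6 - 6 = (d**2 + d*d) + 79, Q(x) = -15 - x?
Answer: 12042/76943 ≈ 0.15651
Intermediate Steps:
R(d) = 510 + 12*d**2 (R(d) = 36 + 6*((d**2 + d*d) + 79) = 36 + 6*((d**2 + d**2) + 79) = 36 + 6*(2*d**2 + 79) = 36 + 6*(79 + 2*d**2) = 36 + (474 + 12*d**2) = 510 + 12*d**2)
R(Q(16))/76943 = (510 + 12*(-15 - 1*16)**2)/76943 = (510 + 12*(-15 - 16)**2)*(1/76943) = (510 + 12*(-31)**2)*(1/76943) = (510 + 12*961)*(1/76943) = (510 + 11532)*(1/76943) = 12042*(1/76943) = 12042/76943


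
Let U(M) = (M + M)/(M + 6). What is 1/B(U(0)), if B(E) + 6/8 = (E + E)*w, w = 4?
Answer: -4/3 ≈ -1.3333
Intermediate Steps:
U(M) = 2*M/(6 + M) (U(M) = (2*M)/(6 + M) = 2*M/(6 + M))
B(E) = -3/4 + 8*E (B(E) = -3/4 + (E + E)*4 = -3/4 + (2*E)*4 = -3/4 + 8*E)
1/B(U(0)) = 1/(-3/4 + 8*(2*0/(6 + 0))) = 1/(-3/4 + 8*(2*0/6)) = 1/(-3/4 + 8*(2*0*(1/6))) = 1/(-3/4 + 8*0) = 1/(-3/4 + 0) = 1/(-3/4) = -4/3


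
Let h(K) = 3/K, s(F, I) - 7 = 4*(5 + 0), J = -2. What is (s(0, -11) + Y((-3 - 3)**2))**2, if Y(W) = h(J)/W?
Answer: 418609/576 ≈ 726.75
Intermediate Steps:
s(F, I) = 27 (s(F, I) = 7 + 4*(5 + 0) = 7 + 4*5 = 7 + 20 = 27)
Y(W) = -3/(2*W) (Y(W) = (3/(-2))/W = (3*(-1/2))/W = -3/(2*W))
(s(0, -11) + Y((-3 - 3)**2))**2 = (27 - 3/(2*(-3 - 3)**2))**2 = (27 - 3/(2*((-6)**2)))**2 = (27 - 3/2/36)**2 = (27 - 3/2*1/36)**2 = (27 - 1/24)**2 = (647/24)**2 = 418609/576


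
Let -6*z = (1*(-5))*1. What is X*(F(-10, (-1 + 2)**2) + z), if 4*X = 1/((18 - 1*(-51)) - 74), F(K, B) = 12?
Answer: -77/120 ≈ -0.64167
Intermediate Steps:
X = -1/20 (X = 1/(4*((18 - 1*(-51)) - 74)) = 1/(4*((18 + 51) - 74)) = 1/(4*(69 - 74)) = (1/4)/(-5) = (1/4)*(-1/5) = -1/20 ≈ -0.050000)
z = 5/6 (z = -1*(-5)/6 = -(-5)/6 = -1/6*(-5) = 5/6 ≈ 0.83333)
X*(F(-10, (-1 + 2)**2) + z) = -(12 + 5/6)/20 = -1/20*77/6 = -77/120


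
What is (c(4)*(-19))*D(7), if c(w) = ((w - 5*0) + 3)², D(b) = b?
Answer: -6517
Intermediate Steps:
c(w) = (3 + w)² (c(w) = ((w + 0) + 3)² = (w + 3)² = (3 + w)²)
(c(4)*(-19))*D(7) = ((3 + 4)²*(-19))*7 = (7²*(-19))*7 = (49*(-19))*7 = -931*7 = -6517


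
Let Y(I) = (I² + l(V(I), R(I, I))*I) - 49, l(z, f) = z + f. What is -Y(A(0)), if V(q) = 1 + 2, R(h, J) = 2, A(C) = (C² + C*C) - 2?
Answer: 55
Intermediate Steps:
A(C) = -2 + 2*C² (A(C) = (C² + C²) - 2 = 2*C² - 2 = -2 + 2*C²)
V(q) = 3
l(z, f) = f + z
Y(I) = -49 + I² + 5*I (Y(I) = (I² + (2 + 3)*I) - 49 = (I² + 5*I) - 49 = -49 + I² + 5*I)
-Y(A(0)) = -(-49 + (-2 + 2*0²)² + 5*(-2 + 2*0²)) = -(-49 + (-2 + 2*0)² + 5*(-2 + 2*0)) = -(-49 + (-2 + 0)² + 5*(-2 + 0)) = -(-49 + (-2)² + 5*(-2)) = -(-49 + 4 - 10) = -1*(-55) = 55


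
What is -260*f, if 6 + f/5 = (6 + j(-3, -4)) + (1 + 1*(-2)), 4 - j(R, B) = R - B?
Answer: -2600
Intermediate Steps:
j(R, B) = 4 + B - R (j(R, B) = 4 - (R - B) = 4 + (B - R) = 4 + B - R)
f = 10 (f = -30 + 5*((6 + (4 - 4 - 1*(-3))) + (1 + 1*(-2))) = -30 + 5*((6 + (4 - 4 + 3)) + (1 - 2)) = -30 + 5*((6 + 3) - 1) = -30 + 5*(9 - 1) = -30 + 5*8 = -30 + 40 = 10)
-260*f = -260*10 = -2600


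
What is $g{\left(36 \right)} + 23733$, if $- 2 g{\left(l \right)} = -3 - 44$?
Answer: $\frac{47513}{2} \approx 23757.0$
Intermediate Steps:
$g{\left(l \right)} = \frac{47}{2}$ ($g{\left(l \right)} = - \frac{-3 - 44}{2} = \left(- \frac{1}{2}\right) \left(-47\right) = \frac{47}{2}$)
$g{\left(36 \right)} + 23733 = \frac{47}{2} + 23733 = \frac{47513}{2}$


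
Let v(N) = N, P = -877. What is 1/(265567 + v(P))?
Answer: 1/264690 ≈ 3.7780e-6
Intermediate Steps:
1/(265567 + v(P)) = 1/(265567 - 877) = 1/264690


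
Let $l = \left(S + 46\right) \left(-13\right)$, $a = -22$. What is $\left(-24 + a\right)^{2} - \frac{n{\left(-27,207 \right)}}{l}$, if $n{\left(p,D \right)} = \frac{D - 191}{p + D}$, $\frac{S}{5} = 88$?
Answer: $\frac{300799982}{142155} \approx 2116.0$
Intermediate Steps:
$S = 440$ ($S = 5 \cdot 88 = 440$)
$n{\left(p,D \right)} = \frac{-191 + D}{D + p}$
$l = -6318$ ($l = \left(440 + 46\right) \left(-13\right) = 486 \left(-13\right) = -6318$)
$\left(-24 + a\right)^{2} - \frac{n{\left(-27,207 \right)}}{l} = \left(-24 - 22\right)^{2} - \frac{\frac{1}{207 - 27} \left(-191 + 207\right)}{-6318} = \left(-46\right)^{2} - \frac{1}{180} \cdot 16 \left(- \frac{1}{6318}\right) = 2116 - \frac{1}{180} \cdot 16 \left(- \frac{1}{6318}\right) = 2116 - \frac{4}{45} \left(- \frac{1}{6318}\right) = 2116 - - \frac{2}{142155} = 2116 + \frac{2}{142155} = \frac{300799982}{142155}$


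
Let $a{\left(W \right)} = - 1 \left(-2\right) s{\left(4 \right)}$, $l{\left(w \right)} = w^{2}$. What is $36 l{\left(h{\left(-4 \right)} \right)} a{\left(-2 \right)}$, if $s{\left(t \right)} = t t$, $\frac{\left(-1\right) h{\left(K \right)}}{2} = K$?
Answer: $73728$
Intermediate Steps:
$h{\left(K \right)} = - 2 K$
$s{\left(t \right)} = t^{2}$
$a{\left(W \right)} = 32$ ($a{\left(W \right)} = - 1 \left(-2\right) 4^{2} = - \left(-2\right) 16 = \left(-1\right) \left(-32\right) = 32$)
$36 l{\left(h{\left(-4 \right)} \right)} a{\left(-2 \right)} = 36 \left(\left(-2\right) \left(-4\right)\right)^{2} \cdot 32 = 36 \cdot 8^{2} \cdot 32 = 36 \cdot 64 \cdot 32 = 2304 \cdot 32 = 73728$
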